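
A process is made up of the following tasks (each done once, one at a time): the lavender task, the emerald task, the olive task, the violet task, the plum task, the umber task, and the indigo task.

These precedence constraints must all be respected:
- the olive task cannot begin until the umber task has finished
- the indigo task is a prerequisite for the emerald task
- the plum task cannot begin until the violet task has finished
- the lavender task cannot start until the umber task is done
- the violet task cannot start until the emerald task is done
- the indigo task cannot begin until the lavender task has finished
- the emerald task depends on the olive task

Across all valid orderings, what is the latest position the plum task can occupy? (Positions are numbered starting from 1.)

The plum task has no required successors, so nothing stops it from going last (position 7).

7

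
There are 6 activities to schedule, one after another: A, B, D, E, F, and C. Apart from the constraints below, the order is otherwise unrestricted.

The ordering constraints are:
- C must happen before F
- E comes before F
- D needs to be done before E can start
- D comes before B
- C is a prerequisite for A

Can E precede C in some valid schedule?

Yes

Nothing in the constraints forces C before E — there is no chain from C to E.
That means at least one valid schedule has E before C.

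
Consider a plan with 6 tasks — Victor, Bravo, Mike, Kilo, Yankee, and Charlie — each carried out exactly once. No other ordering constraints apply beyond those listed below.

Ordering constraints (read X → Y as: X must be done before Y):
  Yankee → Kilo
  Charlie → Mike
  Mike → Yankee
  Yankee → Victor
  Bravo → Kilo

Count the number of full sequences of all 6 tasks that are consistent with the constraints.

9

The tasks with no prerequisites are Bravo, Charlie; any of them can be placed first.
Systematically extending each partial ordering one task at a time and counting, there are 9 complete orderings.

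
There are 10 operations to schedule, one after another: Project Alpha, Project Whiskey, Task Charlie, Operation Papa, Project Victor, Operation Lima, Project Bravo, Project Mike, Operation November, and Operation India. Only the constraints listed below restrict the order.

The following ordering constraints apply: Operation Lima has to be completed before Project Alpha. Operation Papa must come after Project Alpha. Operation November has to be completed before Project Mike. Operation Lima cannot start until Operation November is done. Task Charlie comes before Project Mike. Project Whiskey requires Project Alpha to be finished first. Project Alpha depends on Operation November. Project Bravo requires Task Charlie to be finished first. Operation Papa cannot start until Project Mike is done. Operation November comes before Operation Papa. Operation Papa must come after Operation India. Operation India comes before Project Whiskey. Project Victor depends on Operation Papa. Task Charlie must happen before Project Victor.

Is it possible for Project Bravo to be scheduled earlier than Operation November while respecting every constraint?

Nothing in the constraints forces Operation November before Project Bravo — there is no chain from Operation November to Project Bravo.
That means at least one valid schedule has Project Bravo before Operation November.

Yes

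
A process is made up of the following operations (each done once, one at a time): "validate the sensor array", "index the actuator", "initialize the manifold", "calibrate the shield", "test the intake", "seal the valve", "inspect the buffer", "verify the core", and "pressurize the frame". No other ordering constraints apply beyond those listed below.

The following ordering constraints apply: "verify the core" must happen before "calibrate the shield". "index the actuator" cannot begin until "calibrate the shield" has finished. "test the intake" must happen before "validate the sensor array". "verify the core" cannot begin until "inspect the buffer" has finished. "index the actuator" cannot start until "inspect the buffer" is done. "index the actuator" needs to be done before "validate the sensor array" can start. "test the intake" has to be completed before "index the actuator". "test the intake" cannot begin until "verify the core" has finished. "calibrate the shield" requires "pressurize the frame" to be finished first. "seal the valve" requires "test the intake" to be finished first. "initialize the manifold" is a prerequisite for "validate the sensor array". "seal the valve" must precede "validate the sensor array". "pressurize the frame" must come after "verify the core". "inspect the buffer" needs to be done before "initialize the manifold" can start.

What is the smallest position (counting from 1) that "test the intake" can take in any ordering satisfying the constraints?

3

Every operation that must precede "test the intake" has to come before it. Tracing all chains that end at "test the intake", those operations are: "inspect the buffer", "verify the core" — 2 in total.
So at minimum 2 operations come before "test the intake", putting "test the intake" no earlier than position 3. That position is achievable by scheduling exactly those predecessors first.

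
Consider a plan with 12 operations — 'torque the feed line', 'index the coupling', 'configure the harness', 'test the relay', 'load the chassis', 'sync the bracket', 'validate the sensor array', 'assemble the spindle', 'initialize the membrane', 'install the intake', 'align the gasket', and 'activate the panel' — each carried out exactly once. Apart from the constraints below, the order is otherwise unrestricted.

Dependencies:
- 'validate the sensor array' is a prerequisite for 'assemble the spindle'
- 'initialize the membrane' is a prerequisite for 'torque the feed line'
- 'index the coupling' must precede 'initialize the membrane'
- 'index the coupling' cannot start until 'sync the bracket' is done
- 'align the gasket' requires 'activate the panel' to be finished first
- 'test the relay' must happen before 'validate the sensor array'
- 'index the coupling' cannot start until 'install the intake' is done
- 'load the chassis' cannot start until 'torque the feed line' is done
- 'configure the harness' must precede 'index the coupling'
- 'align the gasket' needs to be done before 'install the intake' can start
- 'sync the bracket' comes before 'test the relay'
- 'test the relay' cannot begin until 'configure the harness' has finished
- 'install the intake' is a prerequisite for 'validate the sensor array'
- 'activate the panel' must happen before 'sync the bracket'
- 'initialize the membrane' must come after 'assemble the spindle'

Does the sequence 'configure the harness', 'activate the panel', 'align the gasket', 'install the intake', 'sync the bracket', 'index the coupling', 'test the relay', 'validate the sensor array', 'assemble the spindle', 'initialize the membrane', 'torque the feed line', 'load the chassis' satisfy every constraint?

Yes

Every stated constraint is respected: 'configure the harness' sits at position 1, ahead of 'test the relay' at position 7, and each of the other listed pairs likewise has the predecessor earlier in the sequence.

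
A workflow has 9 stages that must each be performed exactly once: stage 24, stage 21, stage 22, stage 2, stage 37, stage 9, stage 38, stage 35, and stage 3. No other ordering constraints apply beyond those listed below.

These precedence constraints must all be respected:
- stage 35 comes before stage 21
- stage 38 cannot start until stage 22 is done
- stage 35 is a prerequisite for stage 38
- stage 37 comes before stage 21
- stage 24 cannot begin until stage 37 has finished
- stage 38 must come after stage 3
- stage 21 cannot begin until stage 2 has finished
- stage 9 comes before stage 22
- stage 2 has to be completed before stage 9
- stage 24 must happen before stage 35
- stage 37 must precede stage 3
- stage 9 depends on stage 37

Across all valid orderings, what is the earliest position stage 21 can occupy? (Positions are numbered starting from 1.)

5

Every stage that must precede stage 21 has to come before it. Tracing all chains that end at stage 21, those stages are: stage 24, stage 2, stage 37, stage 35 — 4 in total.
So at minimum 4 stages come before stage 21, putting stage 21 no earlier than position 5. That position is achievable by scheduling exactly those predecessors first.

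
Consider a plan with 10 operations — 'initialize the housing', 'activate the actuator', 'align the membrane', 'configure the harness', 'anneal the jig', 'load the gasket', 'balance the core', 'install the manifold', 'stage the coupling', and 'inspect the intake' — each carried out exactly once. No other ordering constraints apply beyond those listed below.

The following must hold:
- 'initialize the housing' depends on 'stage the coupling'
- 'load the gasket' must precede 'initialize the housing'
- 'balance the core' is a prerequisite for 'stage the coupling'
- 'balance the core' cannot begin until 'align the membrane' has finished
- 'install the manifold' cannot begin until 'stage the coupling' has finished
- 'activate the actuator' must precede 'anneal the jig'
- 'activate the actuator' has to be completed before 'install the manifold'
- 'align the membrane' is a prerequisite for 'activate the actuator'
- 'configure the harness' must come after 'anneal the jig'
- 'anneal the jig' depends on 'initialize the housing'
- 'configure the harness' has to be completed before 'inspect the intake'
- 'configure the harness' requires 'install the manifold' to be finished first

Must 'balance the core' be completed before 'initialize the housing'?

Following the dependencies: 'balance the core' → 'stage the coupling' → 'initialize the housing'.
That forces 'balance the core' before 'initialize the housing' in every valid schedule.

Yes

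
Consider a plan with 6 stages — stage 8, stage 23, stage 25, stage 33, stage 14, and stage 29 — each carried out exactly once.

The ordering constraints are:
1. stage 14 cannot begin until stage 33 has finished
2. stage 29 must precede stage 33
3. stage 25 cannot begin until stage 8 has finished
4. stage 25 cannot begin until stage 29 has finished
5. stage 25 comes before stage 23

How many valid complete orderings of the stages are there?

16

The stages with no prerequisites are stage 8, stage 29; any of them can be placed first.
Counting all ways to extend the partial order to a total order gives 16.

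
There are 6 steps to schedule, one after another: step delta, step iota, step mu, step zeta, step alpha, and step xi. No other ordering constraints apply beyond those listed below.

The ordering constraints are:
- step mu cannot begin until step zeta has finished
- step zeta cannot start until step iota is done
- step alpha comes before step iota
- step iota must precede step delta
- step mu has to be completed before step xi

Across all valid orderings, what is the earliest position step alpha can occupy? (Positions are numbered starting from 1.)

Step alpha has no prerequisites at all, so it can go in position 1.

1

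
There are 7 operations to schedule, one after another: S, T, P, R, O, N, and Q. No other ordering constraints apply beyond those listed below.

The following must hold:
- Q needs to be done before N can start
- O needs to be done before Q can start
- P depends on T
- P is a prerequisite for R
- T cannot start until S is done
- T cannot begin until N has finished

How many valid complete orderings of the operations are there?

4

2 operations have no prerequisites (S, O), so any of them could come first.
Systematically extending each partial ordering one operation at a time and counting, there are 4 complete orderings.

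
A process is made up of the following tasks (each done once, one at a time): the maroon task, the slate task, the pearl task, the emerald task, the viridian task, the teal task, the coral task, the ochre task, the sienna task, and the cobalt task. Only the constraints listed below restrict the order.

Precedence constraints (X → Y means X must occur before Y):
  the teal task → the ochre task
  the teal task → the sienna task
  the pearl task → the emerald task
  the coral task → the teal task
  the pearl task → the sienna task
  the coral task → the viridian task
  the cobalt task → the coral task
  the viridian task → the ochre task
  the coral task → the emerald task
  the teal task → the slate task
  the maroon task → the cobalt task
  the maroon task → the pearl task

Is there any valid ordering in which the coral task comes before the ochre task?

The coral task is actually forced before the ochre task by the constraints, so certainly some valid ordering has the coral task first.

Yes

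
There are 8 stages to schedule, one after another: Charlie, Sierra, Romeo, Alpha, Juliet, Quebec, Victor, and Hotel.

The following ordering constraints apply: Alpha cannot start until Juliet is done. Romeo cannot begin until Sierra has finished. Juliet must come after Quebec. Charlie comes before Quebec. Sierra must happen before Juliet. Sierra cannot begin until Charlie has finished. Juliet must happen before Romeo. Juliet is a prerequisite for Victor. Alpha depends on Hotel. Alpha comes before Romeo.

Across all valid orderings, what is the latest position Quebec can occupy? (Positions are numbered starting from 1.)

The stages that are forced after Quebec, directly or by a chain of constraints, are Romeo, Alpha, Juliet, Victor. That's 4 stages.
So at least 4 stages follow Quebec, putting Quebec no later than position 4. That position is achievable by scheduling everything else first.

4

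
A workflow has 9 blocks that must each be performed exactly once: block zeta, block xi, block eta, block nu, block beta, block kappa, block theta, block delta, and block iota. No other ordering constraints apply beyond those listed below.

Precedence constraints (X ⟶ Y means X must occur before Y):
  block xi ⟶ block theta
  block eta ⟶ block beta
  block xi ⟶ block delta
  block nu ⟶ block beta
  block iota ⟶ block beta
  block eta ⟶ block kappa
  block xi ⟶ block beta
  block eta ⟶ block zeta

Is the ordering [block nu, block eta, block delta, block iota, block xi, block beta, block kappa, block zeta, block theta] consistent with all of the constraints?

No

The sequence places block delta ahead of block xi.
Since block xi is required before block delta, the ordering is invalid.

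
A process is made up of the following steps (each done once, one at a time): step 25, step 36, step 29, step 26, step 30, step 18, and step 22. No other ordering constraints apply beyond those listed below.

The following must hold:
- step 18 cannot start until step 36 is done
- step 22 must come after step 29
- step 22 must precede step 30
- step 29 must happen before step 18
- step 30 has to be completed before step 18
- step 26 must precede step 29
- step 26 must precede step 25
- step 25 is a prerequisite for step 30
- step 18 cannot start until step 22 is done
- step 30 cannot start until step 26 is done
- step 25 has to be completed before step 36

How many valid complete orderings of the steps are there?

9

Only step 26 has no prerequisites, so it must go first.
Systematically extending each partial ordering one step at a time and counting, there are 9 complete orderings.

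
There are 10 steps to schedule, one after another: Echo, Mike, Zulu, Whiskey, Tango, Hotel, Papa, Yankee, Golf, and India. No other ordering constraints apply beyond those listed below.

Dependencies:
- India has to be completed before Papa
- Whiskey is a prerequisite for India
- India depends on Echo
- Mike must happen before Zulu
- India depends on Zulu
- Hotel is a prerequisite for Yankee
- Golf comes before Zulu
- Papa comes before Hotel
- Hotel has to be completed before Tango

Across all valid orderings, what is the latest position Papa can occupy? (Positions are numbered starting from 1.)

Following every chain forward from Papa, the steps that must come later are Tango, Hotel, Yankee — 3 of them.
So at least 3 steps follow Papa, putting Papa no later than position 7. That position is achievable by scheduling everything else first.

7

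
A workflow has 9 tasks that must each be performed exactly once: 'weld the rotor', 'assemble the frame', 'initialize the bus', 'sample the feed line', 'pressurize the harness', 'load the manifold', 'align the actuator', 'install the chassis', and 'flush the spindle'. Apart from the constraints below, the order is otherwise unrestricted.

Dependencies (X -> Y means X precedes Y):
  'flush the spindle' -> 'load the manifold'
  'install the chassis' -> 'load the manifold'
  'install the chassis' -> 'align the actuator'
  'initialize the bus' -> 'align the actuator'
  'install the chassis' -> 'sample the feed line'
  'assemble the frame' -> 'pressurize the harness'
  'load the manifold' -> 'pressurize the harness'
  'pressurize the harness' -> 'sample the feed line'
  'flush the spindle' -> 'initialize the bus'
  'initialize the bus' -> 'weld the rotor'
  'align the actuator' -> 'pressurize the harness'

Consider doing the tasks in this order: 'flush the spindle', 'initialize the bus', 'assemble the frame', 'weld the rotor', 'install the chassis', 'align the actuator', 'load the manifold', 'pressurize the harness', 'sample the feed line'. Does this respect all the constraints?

Yes

Checking each listed constraint against this order: for instance, 'flush the spindle' is in position 1 and 'load the manifold' in position 7, so that constraint holds — and the remaining constraints check out the same way.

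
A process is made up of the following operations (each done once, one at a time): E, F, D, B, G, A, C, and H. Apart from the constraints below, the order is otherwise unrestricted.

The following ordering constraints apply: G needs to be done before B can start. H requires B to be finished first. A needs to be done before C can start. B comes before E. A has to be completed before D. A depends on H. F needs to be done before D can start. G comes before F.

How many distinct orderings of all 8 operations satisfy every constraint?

Only G has no prerequisites, so it must go first.
Counting all ways to extend the partial order to a total order gives 52.

52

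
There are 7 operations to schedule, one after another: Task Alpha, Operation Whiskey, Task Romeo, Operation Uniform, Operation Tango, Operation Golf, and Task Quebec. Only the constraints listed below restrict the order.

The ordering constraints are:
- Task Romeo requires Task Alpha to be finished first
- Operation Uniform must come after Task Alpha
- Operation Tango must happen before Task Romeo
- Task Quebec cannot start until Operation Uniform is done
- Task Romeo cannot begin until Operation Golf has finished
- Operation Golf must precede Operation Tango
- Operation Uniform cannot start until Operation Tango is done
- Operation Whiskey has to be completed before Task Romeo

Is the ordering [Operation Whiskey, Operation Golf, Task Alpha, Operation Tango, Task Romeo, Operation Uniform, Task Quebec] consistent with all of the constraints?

Every stated constraint is respected: Operation Whiskey sits at position 1, ahead of Task Romeo at position 5, and each of the other listed pairs likewise has the predecessor earlier in the sequence.

Yes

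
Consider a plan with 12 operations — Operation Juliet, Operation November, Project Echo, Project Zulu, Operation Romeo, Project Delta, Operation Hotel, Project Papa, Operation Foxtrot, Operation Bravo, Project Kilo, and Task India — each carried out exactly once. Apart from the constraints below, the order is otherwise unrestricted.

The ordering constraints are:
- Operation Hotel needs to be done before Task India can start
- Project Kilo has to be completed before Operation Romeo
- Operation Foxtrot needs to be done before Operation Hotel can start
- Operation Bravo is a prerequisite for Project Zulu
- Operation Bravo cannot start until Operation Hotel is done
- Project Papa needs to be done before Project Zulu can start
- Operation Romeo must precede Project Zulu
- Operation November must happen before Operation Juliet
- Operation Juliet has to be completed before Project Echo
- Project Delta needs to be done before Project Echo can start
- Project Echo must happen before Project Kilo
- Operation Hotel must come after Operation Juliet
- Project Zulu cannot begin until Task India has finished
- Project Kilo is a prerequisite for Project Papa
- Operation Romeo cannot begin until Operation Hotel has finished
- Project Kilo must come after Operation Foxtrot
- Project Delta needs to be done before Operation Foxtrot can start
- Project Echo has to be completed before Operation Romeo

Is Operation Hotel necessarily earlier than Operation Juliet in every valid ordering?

There is a chain Operation Juliet → Operation Hotel, which puts Operation Juliet before Operation Hotel.
So Operation Hotel never precedes Operation Juliet.

No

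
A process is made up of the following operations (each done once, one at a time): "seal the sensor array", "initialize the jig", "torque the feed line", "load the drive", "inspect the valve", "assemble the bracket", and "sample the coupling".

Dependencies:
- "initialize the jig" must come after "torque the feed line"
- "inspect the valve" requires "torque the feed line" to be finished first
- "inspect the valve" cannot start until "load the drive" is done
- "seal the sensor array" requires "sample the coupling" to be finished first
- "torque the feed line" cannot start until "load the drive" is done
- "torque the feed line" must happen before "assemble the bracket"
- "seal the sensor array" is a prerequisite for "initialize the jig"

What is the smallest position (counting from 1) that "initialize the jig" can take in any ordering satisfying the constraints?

The operations that are forced before "initialize the jig", directly or transitively, are "seal the sensor array", "torque the feed line", "load the drive", "sample the coupling". That's 4 operations.
So at minimum 4 operations come before "initialize the jig", putting "initialize the jig" no earlier than position 5. That position is achievable by scheduling exactly those predecessors first.

5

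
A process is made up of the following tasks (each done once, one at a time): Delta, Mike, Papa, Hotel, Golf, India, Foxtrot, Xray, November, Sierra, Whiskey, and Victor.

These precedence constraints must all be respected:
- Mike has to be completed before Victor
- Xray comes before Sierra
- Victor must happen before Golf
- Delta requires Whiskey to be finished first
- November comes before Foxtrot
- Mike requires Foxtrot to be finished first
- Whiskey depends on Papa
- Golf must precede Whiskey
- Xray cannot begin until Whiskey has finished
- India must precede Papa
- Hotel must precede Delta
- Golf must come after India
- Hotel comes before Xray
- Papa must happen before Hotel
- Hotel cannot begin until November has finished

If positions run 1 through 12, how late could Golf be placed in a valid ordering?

8

Every task that must follow Golf has to come after it. Tracing all chains starting from Golf, those tasks are: Delta, Xray, Sierra, Whiskey — 4 in total.
So at least 4 tasks follow Golf, putting Golf no later than position 8. That position is achievable by scheduling everything else first.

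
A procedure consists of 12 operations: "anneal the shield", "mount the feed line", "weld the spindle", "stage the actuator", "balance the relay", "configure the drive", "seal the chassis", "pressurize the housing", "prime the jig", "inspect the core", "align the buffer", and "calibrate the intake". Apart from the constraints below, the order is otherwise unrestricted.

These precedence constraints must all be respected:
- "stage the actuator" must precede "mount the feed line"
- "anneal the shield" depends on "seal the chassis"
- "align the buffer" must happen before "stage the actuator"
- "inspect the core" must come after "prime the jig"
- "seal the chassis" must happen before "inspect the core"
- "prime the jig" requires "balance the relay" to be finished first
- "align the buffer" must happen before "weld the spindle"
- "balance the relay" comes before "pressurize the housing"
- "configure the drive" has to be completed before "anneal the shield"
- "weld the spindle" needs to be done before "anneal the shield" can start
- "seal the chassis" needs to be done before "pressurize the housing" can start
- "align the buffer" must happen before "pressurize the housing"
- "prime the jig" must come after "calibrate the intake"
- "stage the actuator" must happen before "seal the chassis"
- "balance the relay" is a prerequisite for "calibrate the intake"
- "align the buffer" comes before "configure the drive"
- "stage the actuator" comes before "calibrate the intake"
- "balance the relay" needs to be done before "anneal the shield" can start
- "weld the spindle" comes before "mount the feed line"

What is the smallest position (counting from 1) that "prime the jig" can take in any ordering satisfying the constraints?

Every operation that must precede "prime the jig" has to come before it. Tracing all chains that end at "prime the jig", those operations are: "stage the actuator", "balance the relay", "align the buffer", "calibrate the intake" — 4 in total.
With 4 mandatory predecessors, the earliest "prime the jig" can sit is position 4+1 = 5, and placing just those 4 first achieves it.

5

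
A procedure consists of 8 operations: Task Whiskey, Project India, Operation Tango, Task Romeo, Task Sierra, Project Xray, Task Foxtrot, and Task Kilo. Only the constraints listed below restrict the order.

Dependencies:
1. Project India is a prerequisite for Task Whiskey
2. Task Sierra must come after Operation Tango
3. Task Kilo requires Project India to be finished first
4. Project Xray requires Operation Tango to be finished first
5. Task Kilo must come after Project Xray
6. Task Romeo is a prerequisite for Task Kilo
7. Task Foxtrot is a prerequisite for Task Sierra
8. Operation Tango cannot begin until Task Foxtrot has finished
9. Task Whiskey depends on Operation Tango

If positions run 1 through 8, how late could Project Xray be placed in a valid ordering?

The only operation forced after Project Xray (directly or by a chain) is Task Kilo.
So at least 1 operation follows Project Xray, putting Project Xray no later than position 7. That position is achievable by scheduling everything else first.

7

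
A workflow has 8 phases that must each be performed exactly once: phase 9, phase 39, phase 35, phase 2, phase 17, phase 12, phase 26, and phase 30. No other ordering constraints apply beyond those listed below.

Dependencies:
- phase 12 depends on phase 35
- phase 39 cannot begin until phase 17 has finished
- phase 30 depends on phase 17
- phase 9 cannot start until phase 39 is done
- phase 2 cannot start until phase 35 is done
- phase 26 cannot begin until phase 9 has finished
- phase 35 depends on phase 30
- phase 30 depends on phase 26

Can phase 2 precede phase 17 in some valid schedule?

No

Following phase 17 → phase 30 → phase 35 → phase 2, phase 17 must precede phase 2 in every valid ordering.
Hence phase 2 can never be scheduled before phase 17.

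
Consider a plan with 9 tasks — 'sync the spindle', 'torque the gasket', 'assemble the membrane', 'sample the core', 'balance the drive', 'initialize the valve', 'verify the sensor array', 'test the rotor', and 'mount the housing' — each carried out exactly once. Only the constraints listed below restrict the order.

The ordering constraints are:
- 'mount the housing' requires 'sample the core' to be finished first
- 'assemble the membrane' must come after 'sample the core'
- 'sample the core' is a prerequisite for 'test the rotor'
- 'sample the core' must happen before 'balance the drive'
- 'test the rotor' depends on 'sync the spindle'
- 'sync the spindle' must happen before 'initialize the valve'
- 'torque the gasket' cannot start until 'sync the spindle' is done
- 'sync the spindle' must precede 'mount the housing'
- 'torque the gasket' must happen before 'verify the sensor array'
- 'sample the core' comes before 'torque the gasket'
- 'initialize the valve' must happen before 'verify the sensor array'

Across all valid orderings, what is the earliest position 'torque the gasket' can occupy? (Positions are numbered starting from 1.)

Every task that must precede 'torque the gasket' has to come before it. Tracing all chains that end at 'torque the gasket', those tasks are: 'sync the spindle', 'sample the core' — 2 in total.
So at minimum 2 tasks come before 'torque the gasket', putting 'torque the gasket' no earlier than position 3. That position is achievable by scheduling exactly those predecessors first.

3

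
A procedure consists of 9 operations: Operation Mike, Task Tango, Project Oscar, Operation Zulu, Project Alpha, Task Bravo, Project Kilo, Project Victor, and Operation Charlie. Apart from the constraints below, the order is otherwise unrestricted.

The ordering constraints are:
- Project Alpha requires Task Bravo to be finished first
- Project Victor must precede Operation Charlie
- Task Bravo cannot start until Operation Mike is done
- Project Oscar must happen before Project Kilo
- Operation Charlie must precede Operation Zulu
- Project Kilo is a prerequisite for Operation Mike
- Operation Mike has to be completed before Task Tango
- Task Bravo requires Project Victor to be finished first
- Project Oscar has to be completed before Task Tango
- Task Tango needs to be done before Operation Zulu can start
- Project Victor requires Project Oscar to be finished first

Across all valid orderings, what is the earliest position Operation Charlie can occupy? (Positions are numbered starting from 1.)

The operations that are forced before Operation Charlie, directly or transitively, are Project Oscar, Project Victor. That's 2 operations.
With 2 mandatory predecessors, the earliest Operation Charlie can sit is position 2+1 = 3, and placing just those 2 first achieves it.

3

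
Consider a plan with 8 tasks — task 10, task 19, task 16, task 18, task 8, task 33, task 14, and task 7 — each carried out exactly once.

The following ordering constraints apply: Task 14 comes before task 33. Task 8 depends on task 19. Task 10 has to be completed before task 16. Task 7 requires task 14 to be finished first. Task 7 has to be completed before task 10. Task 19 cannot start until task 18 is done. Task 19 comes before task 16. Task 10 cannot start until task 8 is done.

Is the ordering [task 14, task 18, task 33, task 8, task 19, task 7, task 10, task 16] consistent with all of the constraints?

In the proposed order, task 8 appears before task 19.
That contradicts the constraint that task 19 must precede task 8.

No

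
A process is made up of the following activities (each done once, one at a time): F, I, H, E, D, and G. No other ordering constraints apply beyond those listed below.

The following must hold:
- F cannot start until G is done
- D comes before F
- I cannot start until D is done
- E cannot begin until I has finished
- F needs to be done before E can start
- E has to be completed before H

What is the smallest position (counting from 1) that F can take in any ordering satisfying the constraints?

The activities that are forced before F, directly or transitively, are D, G. That's 2 activities.
So at minimum 2 activities come before F, putting F no earlier than position 3. That position is achievable by scheduling exactly those predecessors first.

3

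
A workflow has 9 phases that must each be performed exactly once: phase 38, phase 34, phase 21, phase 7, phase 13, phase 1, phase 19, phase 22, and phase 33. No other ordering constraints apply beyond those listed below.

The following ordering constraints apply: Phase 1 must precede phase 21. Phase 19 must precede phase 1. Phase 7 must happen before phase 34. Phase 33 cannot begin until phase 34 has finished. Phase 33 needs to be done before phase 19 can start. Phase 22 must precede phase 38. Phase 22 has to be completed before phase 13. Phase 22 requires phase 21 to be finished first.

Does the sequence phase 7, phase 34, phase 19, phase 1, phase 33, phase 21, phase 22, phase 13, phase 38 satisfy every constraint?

In the proposed order, phase 19 appears before phase 33.
Since phase 33 is required before phase 19, the ordering is invalid.

No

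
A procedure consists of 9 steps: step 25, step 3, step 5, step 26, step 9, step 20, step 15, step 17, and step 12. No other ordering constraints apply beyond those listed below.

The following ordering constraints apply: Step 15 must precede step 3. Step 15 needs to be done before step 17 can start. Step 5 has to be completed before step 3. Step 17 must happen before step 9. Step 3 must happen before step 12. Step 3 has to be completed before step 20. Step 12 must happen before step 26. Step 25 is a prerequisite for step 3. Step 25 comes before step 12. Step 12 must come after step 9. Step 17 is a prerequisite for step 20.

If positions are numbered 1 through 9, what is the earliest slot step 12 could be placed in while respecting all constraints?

7

Working backwards through the constraints from step 12, its full set of required predecessors is step 25, step 3, step 5, step 9, step 15, step 17 — 6 of them.
With 6 mandatory predecessors, the earliest step 12 can sit is position 6+1 = 7, and placing just those 6 first achieves it.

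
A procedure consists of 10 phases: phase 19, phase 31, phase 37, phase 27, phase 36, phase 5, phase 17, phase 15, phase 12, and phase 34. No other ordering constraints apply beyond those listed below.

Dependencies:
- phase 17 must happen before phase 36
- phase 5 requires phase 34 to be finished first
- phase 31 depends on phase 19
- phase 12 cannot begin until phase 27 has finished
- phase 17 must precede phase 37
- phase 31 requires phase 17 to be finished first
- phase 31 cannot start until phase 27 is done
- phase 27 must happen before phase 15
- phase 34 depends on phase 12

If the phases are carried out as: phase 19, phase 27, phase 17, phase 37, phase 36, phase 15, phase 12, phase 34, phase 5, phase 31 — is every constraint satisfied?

Yes

Every stated constraint is respected: phase 19 sits at position 1, ahead of phase 31 at position 10, and each of the other listed pairs likewise has the predecessor earlier in the sequence.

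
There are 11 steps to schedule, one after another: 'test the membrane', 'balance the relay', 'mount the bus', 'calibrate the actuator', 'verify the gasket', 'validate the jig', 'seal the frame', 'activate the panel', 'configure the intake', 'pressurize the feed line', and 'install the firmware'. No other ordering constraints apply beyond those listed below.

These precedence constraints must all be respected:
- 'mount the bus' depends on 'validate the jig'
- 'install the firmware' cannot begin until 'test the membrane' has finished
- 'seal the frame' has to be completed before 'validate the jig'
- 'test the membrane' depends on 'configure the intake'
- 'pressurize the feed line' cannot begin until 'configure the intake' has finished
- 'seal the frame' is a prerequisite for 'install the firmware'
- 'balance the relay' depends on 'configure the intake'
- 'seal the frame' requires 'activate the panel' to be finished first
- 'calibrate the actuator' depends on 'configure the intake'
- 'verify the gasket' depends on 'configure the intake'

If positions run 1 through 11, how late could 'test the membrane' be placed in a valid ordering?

The only step forced after 'test the membrane' (directly or by a chain) is 'install the firmware'.
So at least 1 step follows 'test the membrane', putting 'test the membrane' no later than position 10. That position is achievable by scheduling everything else first.

10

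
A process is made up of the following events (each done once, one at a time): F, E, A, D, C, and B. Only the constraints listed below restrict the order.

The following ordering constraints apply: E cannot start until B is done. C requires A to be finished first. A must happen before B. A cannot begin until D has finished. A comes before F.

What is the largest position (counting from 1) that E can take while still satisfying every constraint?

No constraint forces any event after E, so it can be placed last, in position 6.

6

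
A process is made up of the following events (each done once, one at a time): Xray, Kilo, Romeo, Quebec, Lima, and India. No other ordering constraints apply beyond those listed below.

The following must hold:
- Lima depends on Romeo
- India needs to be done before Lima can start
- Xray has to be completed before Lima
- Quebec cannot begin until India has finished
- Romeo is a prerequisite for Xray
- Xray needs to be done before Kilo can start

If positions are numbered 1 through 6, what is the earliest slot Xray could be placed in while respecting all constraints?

Working backwards through the constraints from Xray, its only required predecessor is Romeo.
With 1 mandatory predecessor, the earliest Xray can sit is position 1+1 = 2, and placing just that one first achieves it.

2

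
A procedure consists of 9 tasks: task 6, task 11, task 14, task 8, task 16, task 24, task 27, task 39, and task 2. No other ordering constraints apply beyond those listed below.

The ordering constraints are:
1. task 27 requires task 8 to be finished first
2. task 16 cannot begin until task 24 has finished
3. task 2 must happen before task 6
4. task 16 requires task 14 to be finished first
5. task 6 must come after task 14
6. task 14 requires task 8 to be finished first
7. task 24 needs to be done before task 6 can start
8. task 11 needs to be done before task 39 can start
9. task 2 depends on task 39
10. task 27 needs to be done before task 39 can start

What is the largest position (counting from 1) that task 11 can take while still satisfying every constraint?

6

The tasks that are forced after task 11, directly or by a chain of constraints, are task 6, task 39, task 2. That's 3 tasks.
With 3 mandatory successors out of 9 tasks total, the latest slot for task 11 is 9−3 = 6, and it's reachable by doing all non-successors before task 11.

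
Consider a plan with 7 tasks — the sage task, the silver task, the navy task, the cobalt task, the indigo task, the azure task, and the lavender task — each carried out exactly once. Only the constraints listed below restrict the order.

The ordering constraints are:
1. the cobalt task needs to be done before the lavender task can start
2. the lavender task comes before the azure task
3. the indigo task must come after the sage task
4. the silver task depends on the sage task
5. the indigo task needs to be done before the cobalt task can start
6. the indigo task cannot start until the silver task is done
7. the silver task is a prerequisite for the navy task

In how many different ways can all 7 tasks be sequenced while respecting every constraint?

The sage task is the only task with nothing required before it, so every ordering starts there.
Counting all ways to extend the partial order to a total order gives 5.

5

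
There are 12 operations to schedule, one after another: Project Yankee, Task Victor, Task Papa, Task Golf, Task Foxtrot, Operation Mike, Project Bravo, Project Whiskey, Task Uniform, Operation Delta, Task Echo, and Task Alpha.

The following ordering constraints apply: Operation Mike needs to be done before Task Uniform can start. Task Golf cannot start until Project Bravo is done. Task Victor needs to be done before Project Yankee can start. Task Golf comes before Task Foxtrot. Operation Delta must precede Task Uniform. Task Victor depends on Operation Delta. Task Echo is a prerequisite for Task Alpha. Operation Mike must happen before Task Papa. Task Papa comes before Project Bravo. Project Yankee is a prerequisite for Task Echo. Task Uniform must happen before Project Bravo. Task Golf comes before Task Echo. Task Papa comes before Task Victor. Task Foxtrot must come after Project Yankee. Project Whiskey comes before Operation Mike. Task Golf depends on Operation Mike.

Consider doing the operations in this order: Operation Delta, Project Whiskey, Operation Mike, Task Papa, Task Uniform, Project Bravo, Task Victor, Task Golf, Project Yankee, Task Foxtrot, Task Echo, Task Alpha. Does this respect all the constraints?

Yes

Going through the constraints one by one, each required predecessor appears earlier in the sequence than its dependent — e.g. Operation Delta (position 1) is before Task Victor (position 7), as required.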